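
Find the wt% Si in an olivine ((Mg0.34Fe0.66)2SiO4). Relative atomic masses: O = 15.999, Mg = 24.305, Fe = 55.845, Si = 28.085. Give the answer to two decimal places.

15.40 mass %

Formula mass = 0.68*24.305 + 1.32*55.845 + 1*28.085 + 4*15.999 = 182.324 g/mol, of which 28.085 g is Si.
So Si makes up 28.085/182.324 = 0.1540 of the mass, i.e. 15.40%.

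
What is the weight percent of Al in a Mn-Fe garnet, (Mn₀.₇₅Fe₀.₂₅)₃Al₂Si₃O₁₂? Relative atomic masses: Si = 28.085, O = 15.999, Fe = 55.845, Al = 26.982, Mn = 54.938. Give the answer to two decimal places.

Molar mass of (Mn₀.₇₅Fe₀.₂₅)₃Al₂Si₃O₁₂: 2.25·54.938 + 0.75·55.845 + 2·26.982 + 3·28.085 + 12·15.999 = 495.701 g/mol.
Mass of Al per formula unit: 2 × 26.982 = 53.964 g.
Weight fraction Al = 53.964 / 495.701 = 0.1089.

10.89 wt%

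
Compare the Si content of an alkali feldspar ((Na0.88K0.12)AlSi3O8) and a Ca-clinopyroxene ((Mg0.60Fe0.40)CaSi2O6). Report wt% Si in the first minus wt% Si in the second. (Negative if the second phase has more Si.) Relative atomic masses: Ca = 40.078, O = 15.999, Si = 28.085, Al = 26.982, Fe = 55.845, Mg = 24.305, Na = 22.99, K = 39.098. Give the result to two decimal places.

M((Na0.88K0.12)AlSi3O8) = 264.152 g/mol, so wt% Si = 84.255/264.152 × 100 = 31.90%.
M((Mg0.60Fe0.40)CaSi2O6) = 229.163 g/mol, so wt% Si = 56.170/229.163 × 100 = 24.51%.
31.90 − 24.51 = 7.39 pp.

7.39 percentage points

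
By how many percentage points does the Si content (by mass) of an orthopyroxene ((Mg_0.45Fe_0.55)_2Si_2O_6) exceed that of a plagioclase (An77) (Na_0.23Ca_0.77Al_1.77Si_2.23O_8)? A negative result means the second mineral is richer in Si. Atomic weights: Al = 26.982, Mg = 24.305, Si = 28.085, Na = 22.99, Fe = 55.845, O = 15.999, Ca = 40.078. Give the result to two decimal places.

Si in (Mg_0.45Fe_0.55)_2Si_2O_6: molar mass 235.468 g/mol; 2×28.085 = 56.170 g → 23.85 wt%.
Si in Na_0.23Ca_0.77Al_1.77Si_2.23O_8: molar mass 274.527 g/mol; 2.23×28.085 = 62.630 g → 22.81 wt%.
Difference = 23.85 − 22.81 = 1.04 percentage points.

1.04 percentage points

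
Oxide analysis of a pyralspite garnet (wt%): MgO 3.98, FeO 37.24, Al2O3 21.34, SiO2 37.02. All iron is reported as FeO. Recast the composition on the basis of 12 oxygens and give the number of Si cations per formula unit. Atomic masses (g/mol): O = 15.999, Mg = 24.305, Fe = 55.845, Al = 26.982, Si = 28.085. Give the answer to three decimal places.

2.985 Si apfu

3.98 wt% MgO ÷ 40.304 g/mol = 0.09875 mol, giving 0.09875 Mg and 0.09875 O.
37.24 wt% FeO ÷ 71.844 g/mol = 0.51835 mol, giving 0.51835 Fe and 0.51835 O.
21.34 wt% Al2O3 ÷ 101.961 g/mol = 0.20930 mol, giving 0.41860 Al and 0.62790 O.
37.02 wt% SiO2 ÷ 60.083 g/mol = 0.61615 mol, giving 0.61615 Si and 1.23230 O.
Oxygen sums to 2.47730; scaling by 12/2.47730 = 4.84398 puts the formula on 12 O.
Si: 0.61615 × 4.84398 = 2.985 atoms per formula unit.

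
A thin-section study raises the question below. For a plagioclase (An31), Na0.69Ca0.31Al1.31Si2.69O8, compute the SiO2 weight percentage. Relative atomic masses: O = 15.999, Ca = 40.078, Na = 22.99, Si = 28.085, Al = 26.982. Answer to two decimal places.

Molar mass of Na0.69Ca0.31Al1.31Si2.69O8 = 0.69*22.99 + 0.31*40.078 + 1.31*26.982 + 2.69*28.085 + 8*15.999 = 267.174 g/mol.
Each formula unit contains 2.69 Si, equivalent to 2.69/1 = 2.6900 mol SiO2.
M(SiO2) = 1×28.085 + 2×15.999 = 60.083 g/mol.
Mass of SiO2 per formula unit = 2.6900 × 60.083 = 161.623 g.
SiO2 wt% = 161.623 / 267.174 × 100 = 60.49%.

60.49 wt%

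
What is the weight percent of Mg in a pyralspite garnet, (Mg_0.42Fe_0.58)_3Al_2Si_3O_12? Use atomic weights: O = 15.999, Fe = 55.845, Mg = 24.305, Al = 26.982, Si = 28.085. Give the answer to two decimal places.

6.69 mass %

Molar mass of (Mg_0.42Fe_0.58)_3Al_2Si_3O_12: 1.26*24.305 + 1.74*55.845 + 2*26.982 + 3*28.085 + 12*15.999 = 458.002 g/mol.
Mass of Mg per formula unit: 1.26 × 24.305 = 30.624 g.
Weight fraction Mg = 30.624 / 458.002 = 0.0669.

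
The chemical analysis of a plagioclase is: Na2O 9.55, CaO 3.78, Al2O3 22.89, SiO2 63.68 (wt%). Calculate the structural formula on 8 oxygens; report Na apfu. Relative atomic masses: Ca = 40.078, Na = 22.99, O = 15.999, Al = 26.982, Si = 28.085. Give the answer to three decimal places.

0.818 Na apfu

Na2O: 9.55/61.979 = 0.15408 mol → 0.30816 mol Na, 0.15408 mol O.
CaO: 3.78/56.077 = 0.06741 mol → 0.06741 mol Ca, 0.06741 mol O.
Al2O3: 22.89/101.961 = 0.22450 mol → 0.44900 mol Al, 0.67350 mol O.
SiO2: 63.68/60.083 = 1.05987 mol → 1.05987 mol Si, 2.11974 mol O.
Total oxygen = 3.01473 mol. Normalization factor = 8/3.01473 = 2.65364.
Na per 8 O = 0.30816 × 2.65364 = 0.818.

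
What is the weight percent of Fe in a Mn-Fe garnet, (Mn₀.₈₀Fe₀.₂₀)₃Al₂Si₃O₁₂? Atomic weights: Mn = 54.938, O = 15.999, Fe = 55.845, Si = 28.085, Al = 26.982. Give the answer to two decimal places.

Molar mass of (Mn₀.₈₀Fe₀.₂₀)₃Al₂Si₃O₁₂: 2.40×54.938 + 0.60×55.845 + 2×26.982 + 3×28.085 + 12×15.999 = 495.565 g/mol.
Mass of Fe per formula unit: 0.60 × 55.845 = 33.507 g.
Weight fraction Fe = 33.507 / 495.565 = 0.0676.

6.76 weight percent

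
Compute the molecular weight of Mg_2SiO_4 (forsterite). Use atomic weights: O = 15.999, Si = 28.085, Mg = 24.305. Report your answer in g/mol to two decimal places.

The formula mass is the sum 2·24.305 + 1·28.085 + 4·15.999.

140.69 g/mol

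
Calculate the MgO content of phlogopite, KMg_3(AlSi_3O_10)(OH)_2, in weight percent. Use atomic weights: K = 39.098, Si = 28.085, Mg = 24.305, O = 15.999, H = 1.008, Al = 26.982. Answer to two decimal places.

Formula mass = 417.254 g/mol.
3 Mg → 3.0000 mol MgO per formula unit; M(MgO) = 40.304, so MgO mass = 120.912 g.
120.912/417.254 × 100 = 28.98 wt%.

28.98 wt%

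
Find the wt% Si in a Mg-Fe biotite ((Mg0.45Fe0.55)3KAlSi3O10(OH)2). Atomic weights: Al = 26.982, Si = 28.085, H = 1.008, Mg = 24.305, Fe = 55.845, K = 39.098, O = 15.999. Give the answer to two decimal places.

Formula mass = 1.35*24.305 + 1.65*55.845 + 1*39.098 + 1*26.982 + 3*28.085 + 12*15.999 + 2*1.008 = 469.295 g/mol, of which 84.255 g is Si.
So Si makes up 84.255/469.295 = 0.1795 of the mass, i.e. 17.95%.

17.95 weight percent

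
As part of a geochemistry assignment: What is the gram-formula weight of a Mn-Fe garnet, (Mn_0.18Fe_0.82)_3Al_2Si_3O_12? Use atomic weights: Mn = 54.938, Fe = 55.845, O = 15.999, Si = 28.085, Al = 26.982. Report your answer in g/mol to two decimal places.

M = 0.54×54.938 + 2.46×55.845 + 2×26.982 + 3×28.085 + 12×15.999

497.25 g/mol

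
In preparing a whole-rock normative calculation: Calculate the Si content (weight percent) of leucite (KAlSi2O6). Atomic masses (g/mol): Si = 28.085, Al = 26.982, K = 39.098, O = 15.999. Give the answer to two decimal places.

Molar mass of KAlSi2O6: 1*39.098 + 1*26.982 + 2*28.085 + 6*15.999 = 218.244 g/mol.
Mass of Si per formula unit: 2 × 28.085 = 56.170 g.
Weight fraction Si = 56.170 / 218.244 = 0.2574.

25.74 weight percent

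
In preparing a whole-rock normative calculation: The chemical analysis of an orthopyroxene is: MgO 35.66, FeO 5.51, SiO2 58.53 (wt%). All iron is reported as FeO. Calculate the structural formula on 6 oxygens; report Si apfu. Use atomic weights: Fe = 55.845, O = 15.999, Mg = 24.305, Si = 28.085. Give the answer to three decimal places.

2.009 Si apfu

MgO (M=40.304): mol = 0.88478; Mg = 0.88478, O = 0.88478.
FeO (M=71.844): mol = 0.07669; Fe = 0.07669, O = 0.07669.
SiO2 (M=60.083): mol = 0.97415; Si = 0.97415, O = 1.94830.
ΣO = 2.90977; factor = 6/ΣO = 2.06202.
Si apfu = 0.97415 × 2.06202 = 2.009.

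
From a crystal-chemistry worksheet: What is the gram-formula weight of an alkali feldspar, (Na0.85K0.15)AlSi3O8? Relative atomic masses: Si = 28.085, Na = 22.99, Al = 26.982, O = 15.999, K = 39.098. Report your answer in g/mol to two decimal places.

264.64 g/mol

The formula mass is the sum 0.85×22.99 + 0.15×39.098 + 1×26.982 + 3×28.085 + 8×15.999.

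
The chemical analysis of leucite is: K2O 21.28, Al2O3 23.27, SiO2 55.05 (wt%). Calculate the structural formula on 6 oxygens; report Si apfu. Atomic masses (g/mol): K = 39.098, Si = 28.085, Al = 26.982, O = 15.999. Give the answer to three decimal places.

2.004 Si apfu

K2O (M=94.195): mol = 0.22591; K = 0.45182, O = 0.22591.
Al2O3 (M=101.961): mol = 0.22822; Al = 0.45644, O = 0.68466.
SiO2 (M=60.083): mol = 0.91623; Si = 0.91623, O = 1.83246.
ΣO = 2.74303; factor = 6/ΣO = 2.18736.
Si apfu = 0.91623 × 2.18736 = 2.004.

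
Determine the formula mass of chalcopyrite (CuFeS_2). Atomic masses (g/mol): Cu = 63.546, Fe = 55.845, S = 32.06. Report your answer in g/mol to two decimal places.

183.51 g/mol

The formula mass is the sum 1*63.546 + 1*55.845 + 2*32.06.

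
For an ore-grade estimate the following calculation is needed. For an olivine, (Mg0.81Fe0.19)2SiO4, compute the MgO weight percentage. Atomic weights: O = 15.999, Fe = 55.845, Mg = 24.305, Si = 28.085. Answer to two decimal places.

42.77 wt%

Formula mass = 152.676 g/mol.
1.62 Mg → 1.6200 mol MgO per formula unit; M(MgO) = 40.304, so MgO mass = 65.292 g.
65.292/152.676 × 100 = 42.77 wt%.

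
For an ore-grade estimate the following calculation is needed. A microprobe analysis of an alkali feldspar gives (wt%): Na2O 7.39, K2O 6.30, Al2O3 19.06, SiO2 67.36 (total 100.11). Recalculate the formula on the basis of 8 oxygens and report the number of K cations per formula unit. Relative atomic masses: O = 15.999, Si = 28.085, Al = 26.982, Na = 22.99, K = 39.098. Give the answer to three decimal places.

7.39 wt% Na2O ÷ 61.979 g/mol = 0.11923 mol, giving 0.23846 Na and 0.11923 O.
6.30 wt% K2O ÷ 94.195 g/mol = 0.06688 mol, giving 0.13376 K and 0.06688 O.
19.06 wt% Al2O3 ÷ 101.961 g/mol = 0.18693 mol, giving 0.37386 Al and 0.56079 O.
67.36 wt% SiO2 ÷ 60.083 g/mol = 1.12112 mol, giving 1.12112 Si and 2.24224 O.
Oxygen sums to 2.98914; scaling by 8/2.98914 = 2.67636 puts the formula on 8 O.
K: 0.13376 × 2.67636 = 0.358 atoms per formula unit.

0.358 K apfu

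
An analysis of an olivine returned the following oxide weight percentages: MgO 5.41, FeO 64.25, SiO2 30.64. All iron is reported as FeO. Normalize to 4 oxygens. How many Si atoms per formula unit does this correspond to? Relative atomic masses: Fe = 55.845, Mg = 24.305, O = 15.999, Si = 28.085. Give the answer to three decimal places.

MgO (M=40.304): mol = 0.13423; Mg = 0.13423, O = 0.13423.
FeO (M=71.844): mol = 0.89430; Fe = 0.89430, O = 0.89430.
SiO2 (M=60.083): mol = 0.50996; Si = 0.50996, O = 1.01992.
ΣO = 2.04845; factor = 4/ΣO = 1.95270.
Si apfu = 0.50996 × 1.95270 = 0.996.

0.996 Si apfu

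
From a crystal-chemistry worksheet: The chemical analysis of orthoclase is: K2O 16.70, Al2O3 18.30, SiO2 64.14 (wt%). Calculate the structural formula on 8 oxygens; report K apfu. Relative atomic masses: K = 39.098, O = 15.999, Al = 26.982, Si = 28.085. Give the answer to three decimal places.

0.995 K apfu

16.70 wt% K2O ÷ 94.195 g/mol = 0.17729 mol, giving 0.35458 K and 0.17729 O.
18.30 wt% Al2O3 ÷ 101.961 g/mol = 0.17948 mol, giving 0.35896 Al and 0.53844 O.
64.14 wt% SiO2 ÷ 60.083 g/mol = 1.06752 mol, giving 1.06752 Si and 2.13504 O.
Oxygen sums to 2.85077; scaling by 8/2.85077 = 2.80626 puts the formula on 8 O.
K: 0.35458 × 2.80626 = 0.995 atoms per formula unit.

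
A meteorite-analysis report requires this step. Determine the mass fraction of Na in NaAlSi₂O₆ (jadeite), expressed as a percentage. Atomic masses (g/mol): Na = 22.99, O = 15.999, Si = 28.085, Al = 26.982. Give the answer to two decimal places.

11.37 mass %

M(NaAlSi₂O₆) = 202.136 g/mol.
Na contributes 1 × 22.99 = 22.990 g per mole.
22.990/202.136 = 0.1137 → 11.37%.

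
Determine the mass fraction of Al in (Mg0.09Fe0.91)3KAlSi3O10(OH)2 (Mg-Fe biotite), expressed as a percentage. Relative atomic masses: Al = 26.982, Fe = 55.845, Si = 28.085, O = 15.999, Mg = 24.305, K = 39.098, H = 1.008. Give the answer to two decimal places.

Molar mass of (Mg0.09Fe0.91)3KAlSi3O10(OH)2: 0.27*24.305 + 2.73*55.845 + 1*39.098 + 1*26.982 + 3*28.085 + 12*15.999 + 2*1.008 = 503.358 g/mol.
Mass of Al per formula unit: 1 × 26.982 = 26.982 g.
Weight fraction Al = 26.982 / 503.358 = 0.0536.

5.36 mass %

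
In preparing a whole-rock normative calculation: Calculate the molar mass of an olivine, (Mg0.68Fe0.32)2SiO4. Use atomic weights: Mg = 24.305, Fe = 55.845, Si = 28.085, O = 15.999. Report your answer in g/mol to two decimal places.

Mg: 1.36 × 24.305 = 33.0548
Fe: 0.64 × 55.845 = 35.7408
Si: 1 × 28.085 = 28.0850
O: 4 × 15.999 = 63.9960
Summing the contributions gives the formula mass.

160.88 g/mol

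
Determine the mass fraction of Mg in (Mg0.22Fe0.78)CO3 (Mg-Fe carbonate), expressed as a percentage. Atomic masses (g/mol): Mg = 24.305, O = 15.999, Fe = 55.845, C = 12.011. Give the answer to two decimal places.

4.91 wt%

M((Mg0.22Fe0.78)CO3) = 108.914 g/mol.
Mg contributes 0.22 × 24.305 = 5.347 g per mole.
5.347/108.914 = 0.0491 → 4.91%.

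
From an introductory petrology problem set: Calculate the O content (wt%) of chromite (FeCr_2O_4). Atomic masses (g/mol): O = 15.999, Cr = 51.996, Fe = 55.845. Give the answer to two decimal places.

28.59 wt%

Molar mass of FeCr_2O_4: 1*55.845 + 2*51.996 + 4*15.999 = 223.833 g/mol.
Mass of O per formula unit: 4 × 15.999 = 63.996 g.
Weight fraction O = 63.996 / 223.833 = 0.2859.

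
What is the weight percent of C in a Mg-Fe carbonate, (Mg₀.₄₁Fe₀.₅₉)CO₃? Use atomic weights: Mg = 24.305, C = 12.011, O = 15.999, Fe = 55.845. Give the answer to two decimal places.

Molar mass of (Mg₀.₄₁Fe₀.₅₉)CO₃: 0.41·24.305 + 0.59·55.845 + 1·12.011 + 3·15.999 = 102.922 g/mol.
Mass of C per formula unit: 1 × 12.011 = 12.011 g.
Weight fraction C = 12.011 / 102.922 = 0.1167.

11.67 weight percent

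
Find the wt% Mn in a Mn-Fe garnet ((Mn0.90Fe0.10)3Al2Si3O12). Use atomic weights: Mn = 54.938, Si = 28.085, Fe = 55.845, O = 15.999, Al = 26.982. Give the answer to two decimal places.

29.95 weight percent

Formula mass = 2.70·54.938 + 0.30·55.845 + 2·26.982 + 3·28.085 + 12·15.999 = 495.293 g/mol, of which 148.333 g is Mn.
So Mn makes up 148.333/495.293 = 0.2995 of the mass, i.e. 29.95%.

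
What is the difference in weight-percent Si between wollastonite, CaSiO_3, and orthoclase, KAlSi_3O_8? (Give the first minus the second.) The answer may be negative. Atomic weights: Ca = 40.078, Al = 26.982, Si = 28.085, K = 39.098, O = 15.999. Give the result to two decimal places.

Si in CaSiO_3: molar mass 116.160 g/mol; 1×28.085 = 28.085 g → 24.18 wt%.
Si in KAlSi_3O_8: molar mass 278.327 g/mol; 3×28.085 = 84.255 g → 30.27 wt%.
Difference = 24.18 − 30.27 = -6.09 percentage points.

-6.09 percentage points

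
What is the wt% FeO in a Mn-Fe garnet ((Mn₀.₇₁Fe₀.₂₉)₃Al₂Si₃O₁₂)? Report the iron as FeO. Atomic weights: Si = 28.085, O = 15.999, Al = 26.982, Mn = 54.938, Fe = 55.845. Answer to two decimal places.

12.61 wt%

Molar mass of (Mn₀.₇₁Fe₀.₂₉)₃Al₂Si₃O₁₂ = 2.13*54.938 + 0.87*55.845 + 2*26.982 + 3*28.085 + 12*15.999 = 495.810 g/mol.
Each formula unit contains 0.87 Fe, equivalent to 0.87/1 = 0.8700 mol FeO.
M(FeO) = 1×55.845 + 1×15.999 = 71.844 g/mol.
Mass of FeO per formula unit = 0.8700 × 71.844 = 62.504 g.
FeO wt% = 62.504 / 495.810 × 100 = 12.61%.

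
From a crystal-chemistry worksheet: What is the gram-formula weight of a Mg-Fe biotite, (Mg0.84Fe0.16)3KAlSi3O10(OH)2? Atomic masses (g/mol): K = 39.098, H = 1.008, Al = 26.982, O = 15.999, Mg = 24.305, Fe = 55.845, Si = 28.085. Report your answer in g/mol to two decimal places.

432.39 g/mol

The formula mass is the sum 2.52×24.305 + 0.48×55.845 + 1×39.098 + 1×26.982 + 3×28.085 + 12×15.999 + 2×1.008.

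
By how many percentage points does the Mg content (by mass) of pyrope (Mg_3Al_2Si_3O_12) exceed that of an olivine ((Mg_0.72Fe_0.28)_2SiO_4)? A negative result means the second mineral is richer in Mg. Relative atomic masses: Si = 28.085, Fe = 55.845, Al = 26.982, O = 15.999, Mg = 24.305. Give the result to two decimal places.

M(Mg_3Al_2Si_3O_12) = 403.122 g/mol, so wt% Mg = 72.915/403.122 × 100 = 18.09%.
M((Mg_0.72Fe_0.28)_2SiO_4) = 158.353 g/mol, so wt% Mg = 34.999/158.353 × 100 = 22.10%.
18.09 − 22.10 = -4.01 pp.

-4.01 percentage points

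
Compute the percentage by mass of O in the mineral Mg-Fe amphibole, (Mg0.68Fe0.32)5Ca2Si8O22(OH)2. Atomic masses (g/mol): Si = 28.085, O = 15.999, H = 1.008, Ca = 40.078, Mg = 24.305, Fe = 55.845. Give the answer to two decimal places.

Formula mass = 3.40*24.305 + 1.60*55.845 + 2*40.078 + 8*28.085 + 24*15.999 + 2*1.008 = 862.817 g/mol, of which 383.976 g is O.
So O makes up 383.976/862.817 = 0.4450 of the mass, i.e. 44.50%.

44.50 wt%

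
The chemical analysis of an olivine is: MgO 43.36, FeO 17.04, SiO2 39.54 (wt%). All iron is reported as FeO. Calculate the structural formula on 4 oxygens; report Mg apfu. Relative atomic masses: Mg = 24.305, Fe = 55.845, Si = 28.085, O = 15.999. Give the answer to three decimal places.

MgO: 43.36/40.304 = 1.07582 mol → 1.07582 mol Mg, 1.07582 mol O.
FeO: 17.04/71.844 = 0.23718 mol → 0.23718 mol Fe, 0.23718 mol O.
SiO2: 39.54/60.083 = 0.65809 mol → 0.65809 mol Si, 1.31618 mol O.
Total oxygen = 2.62918 mol. Normalization factor = 4/2.62918 = 1.52139.
Mg per 4 O = 1.07582 × 1.52139 = 1.637.

1.637 Mg apfu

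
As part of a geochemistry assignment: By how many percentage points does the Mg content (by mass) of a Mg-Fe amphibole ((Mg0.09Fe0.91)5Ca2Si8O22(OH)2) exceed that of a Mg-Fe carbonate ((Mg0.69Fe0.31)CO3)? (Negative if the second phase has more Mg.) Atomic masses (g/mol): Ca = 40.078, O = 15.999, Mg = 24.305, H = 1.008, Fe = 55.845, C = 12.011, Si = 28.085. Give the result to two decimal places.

-16.68 percentage points

Mg in (Mg0.09Fe0.91)5Ca2Si8O22(OH)2: molar mass 955.860 g/mol; 0.45×24.305 = 10.937 g → 1.14 wt%.
Mg in (Mg0.69Fe0.31)CO3: molar mass 94.090 g/mol; 0.69×24.305 = 16.770 g → 17.82 wt%.
Difference = 1.14 − 17.82 = -16.68 percentage points.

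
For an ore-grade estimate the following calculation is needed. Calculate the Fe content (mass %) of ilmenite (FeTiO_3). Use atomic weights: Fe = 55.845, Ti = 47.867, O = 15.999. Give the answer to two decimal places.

Formula mass = 1×55.845 + 1×47.867 + 3×15.999 = 151.709 g/mol, of which 55.845 g is Fe.
So Fe makes up 55.845/151.709 = 0.3681 of the mass, i.e. 36.81%.

36.81 mass %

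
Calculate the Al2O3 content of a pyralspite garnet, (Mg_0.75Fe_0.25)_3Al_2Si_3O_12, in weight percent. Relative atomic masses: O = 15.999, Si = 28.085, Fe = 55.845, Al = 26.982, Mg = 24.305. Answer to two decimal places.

M((Mg_0.75Fe_0.25)_3Al_2Si_3O_12) = 426.777 g/mol; M(Al2O3) = 101.961 g/mol.
Moles Al2O3 per formula unit = 2 Al ÷ 2 = 1.0000.
Al2O3 fraction = (1.0000 × 101.961) / 426.777 = 101.961/426.777 = 0.2389.

23.89 wt%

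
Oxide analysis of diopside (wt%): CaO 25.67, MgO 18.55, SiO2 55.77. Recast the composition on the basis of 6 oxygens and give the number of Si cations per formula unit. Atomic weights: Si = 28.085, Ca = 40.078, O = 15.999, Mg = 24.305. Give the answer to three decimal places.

2.007 Si apfu

25.67 wt% CaO ÷ 56.077 g/mol = 0.45776 mol, giving 0.45776 Ca and 0.45776 O.
18.55 wt% MgO ÷ 40.304 g/mol = 0.46025 mol, giving 0.46025 Mg and 0.46025 O.
55.77 wt% SiO2 ÷ 60.083 g/mol = 0.92822 mol, giving 0.92822 Si and 1.85644 O.
Oxygen sums to 2.77445; scaling by 6/2.77445 = 2.16259 puts the formula on 6 O.
Si: 0.92822 × 2.16259 = 2.007 atoms per formula unit.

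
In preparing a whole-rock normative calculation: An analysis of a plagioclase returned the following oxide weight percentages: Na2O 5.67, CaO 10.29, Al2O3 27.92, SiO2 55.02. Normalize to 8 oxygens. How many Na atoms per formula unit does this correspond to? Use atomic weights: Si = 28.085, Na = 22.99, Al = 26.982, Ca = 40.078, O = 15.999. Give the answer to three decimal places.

5.67 wt% Na2O ÷ 61.979 g/mol = 0.09148 mol, giving 0.18296 Na and 0.09148 O.
10.29 wt% CaO ÷ 56.077 g/mol = 0.18350 mol, giving 0.18350 Ca and 0.18350 O.
27.92 wt% Al2O3 ÷ 101.961 g/mol = 0.27383 mol, giving 0.54766 Al and 0.82149 O.
55.02 wt% SiO2 ÷ 60.083 g/mol = 0.91573 mol, giving 0.91573 Si and 1.83146 O.
Oxygen sums to 2.92793; scaling by 8/2.92793 = 2.73231 puts the formula on 8 O.
Na: 0.18296 × 2.73231 = 0.500 atoms per formula unit.

0.500 Na apfu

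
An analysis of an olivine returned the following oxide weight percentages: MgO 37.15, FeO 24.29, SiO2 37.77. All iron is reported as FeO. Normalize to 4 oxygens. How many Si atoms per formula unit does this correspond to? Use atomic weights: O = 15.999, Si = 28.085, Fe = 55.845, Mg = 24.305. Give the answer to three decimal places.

0.999 Si apfu

MgO: 37.15/40.304 = 0.92174 mol → 0.92174 mol Mg, 0.92174 mol O.
FeO: 24.29/71.844 = 0.33809 mol → 0.33809 mol Fe, 0.33809 mol O.
SiO2: 37.77/60.083 = 0.62863 mol → 0.62863 mol Si, 1.25726 mol O.
Total oxygen = 2.51709 mol. Normalization factor = 4/2.51709 = 1.58914.
Si per 4 O = 0.62863 × 1.58914 = 0.999.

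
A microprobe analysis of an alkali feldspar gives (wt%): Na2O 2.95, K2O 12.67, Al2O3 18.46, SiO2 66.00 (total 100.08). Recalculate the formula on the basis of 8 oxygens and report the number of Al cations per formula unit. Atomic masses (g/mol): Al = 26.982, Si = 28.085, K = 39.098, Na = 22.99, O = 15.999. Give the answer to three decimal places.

0.991 Al apfu

Na2O (M=61.979): mol = 0.04760; Na = 0.09520, O = 0.04760.
K2O (M=94.195): mol = 0.13451; K = 0.26902, O = 0.13451.
Al2O3 (M=101.961): mol = 0.18105; Al = 0.36210, O = 0.54315.
SiO2 (M=60.083): mol = 1.09848; Si = 1.09848, O = 2.19696.
ΣO = 2.92222; factor = 8/ΣO = 2.73764.
Al apfu = 0.36210 × 2.73764 = 0.991.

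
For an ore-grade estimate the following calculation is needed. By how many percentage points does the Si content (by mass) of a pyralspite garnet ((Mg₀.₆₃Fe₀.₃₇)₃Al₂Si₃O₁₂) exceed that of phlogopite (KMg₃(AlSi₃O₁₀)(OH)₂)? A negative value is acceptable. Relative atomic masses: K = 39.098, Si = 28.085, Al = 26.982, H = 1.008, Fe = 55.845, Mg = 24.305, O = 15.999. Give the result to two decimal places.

-0.96 percentage points

M((Mg₀.₆₃Fe₀.₃₇)₃Al₂Si₃O₁₂) = 438.131 g/mol, so wt% Si = 84.255/438.131 × 100 = 19.23%.
M(KMg₃(AlSi₃O₁₀)(OH)₂) = 417.254 g/mol, so wt% Si = 84.255/417.254 × 100 = 20.19%.
19.23 − 20.19 = -0.96 pp.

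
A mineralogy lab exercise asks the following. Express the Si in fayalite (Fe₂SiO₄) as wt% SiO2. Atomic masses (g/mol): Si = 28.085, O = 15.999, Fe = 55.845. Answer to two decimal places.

Formula mass = 203.771 g/mol.
1 Si → 1.0000 mol SiO2 per formula unit; M(SiO2) = 60.083, so SiO2 mass = 60.083 g.
60.083/203.771 × 100 = 29.49 wt%.

29.49 wt%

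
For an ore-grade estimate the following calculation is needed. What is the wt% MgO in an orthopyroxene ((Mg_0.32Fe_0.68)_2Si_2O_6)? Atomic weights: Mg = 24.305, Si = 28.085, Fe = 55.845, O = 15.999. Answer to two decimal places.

Molar mass of (Mg_0.32Fe_0.68)_2Si_2O_6 = 0.64×24.305 + 1.36×55.845 + 2×28.085 + 6×15.999 = 243.668 g/mol.
Each formula unit contains 0.64 Mg, equivalent to 0.64/1 = 0.6400 mol MgO.
M(MgO) = 1×24.305 + 1×15.999 = 40.304 g/mol.
Mass of MgO per formula unit = 0.6400 × 40.304 = 25.795 g.
MgO wt% = 25.795 / 243.668 × 100 = 10.59%.

10.59 wt%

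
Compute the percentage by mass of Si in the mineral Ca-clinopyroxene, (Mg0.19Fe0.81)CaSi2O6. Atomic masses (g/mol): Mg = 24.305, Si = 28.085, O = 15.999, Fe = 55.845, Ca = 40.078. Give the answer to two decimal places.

Molar mass of (Mg0.19Fe0.81)CaSi2O6: 0.19*24.305 + 0.81*55.845 + 1*40.078 + 2*28.085 + 6*15.999 = 242.094 g/mol.
Mass of Si per formula unit: 2 × 28.085 = 56.170 g.
Weight fraction Si = 56.170 / 242.094 = 0.2320.

23.20 mass %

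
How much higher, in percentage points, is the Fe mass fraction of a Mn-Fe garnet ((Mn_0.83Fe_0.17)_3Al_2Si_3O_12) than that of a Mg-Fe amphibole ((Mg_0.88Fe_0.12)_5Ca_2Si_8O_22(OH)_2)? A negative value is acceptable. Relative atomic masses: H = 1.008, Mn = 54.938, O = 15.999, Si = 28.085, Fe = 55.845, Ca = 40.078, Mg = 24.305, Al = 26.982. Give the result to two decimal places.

First mineral: 28.481 g Fe in 495.484 g formula = 5.75 wt% Fe.
Second mineral: 33.507 g Fe in 831.277 g formula = 4.03 wt% Fe.
5.75% − 4.03% gives a difference of 1.72 percentage points.

1.72 percentage points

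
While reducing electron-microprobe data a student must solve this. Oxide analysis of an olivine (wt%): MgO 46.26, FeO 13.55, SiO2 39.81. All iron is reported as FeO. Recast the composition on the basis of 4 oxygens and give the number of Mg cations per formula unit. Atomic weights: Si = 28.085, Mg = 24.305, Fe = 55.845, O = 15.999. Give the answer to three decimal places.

1.725 Mg apfu

MgO: 46.26/40.304 = 1.14778 mol → 1.14778 mol Mg, 1.14778 mol O.
FeO: 13.55/71.844 = 0.18860 mol → 0.18860 mol Fe, 0.18860 mol O.
SiO2: 39.81/60.083 = 0.66258 mol → 0.66258 mol Si, 1.32516 mol O.
Total oxygen = 2.66154 mol. Normalization factor = 4/2.66154 = 1.50289.
Mg per 4 O = 1.14778 × 1.50289 = 1.725.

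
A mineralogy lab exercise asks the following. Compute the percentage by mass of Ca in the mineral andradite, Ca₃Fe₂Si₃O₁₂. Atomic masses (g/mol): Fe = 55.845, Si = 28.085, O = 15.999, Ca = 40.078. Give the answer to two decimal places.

M(Ca₃Fe₂Si₃O₁₂) = 508.167 g/mol.
Ca contributes 3 × 40.078 = 120.234 g per mole.
120.234/508.167 = 0.2366 → 23.66%.

23.66 mass %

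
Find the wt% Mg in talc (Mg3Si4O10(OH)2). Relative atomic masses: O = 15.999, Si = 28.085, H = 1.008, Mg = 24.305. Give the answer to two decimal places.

19.23 weight percent

Molar mass of Mg3Si4O10(OH)2: 3*24.305 + 4*28.085 + 12*15.999 + 2*1.008 = 379.259 g/mol.
Mass of Mg per formula unit: 3 × 24.305 = 72.915 g.
Weight fraction Mg = 72.915 / 379.259 = 0.1923.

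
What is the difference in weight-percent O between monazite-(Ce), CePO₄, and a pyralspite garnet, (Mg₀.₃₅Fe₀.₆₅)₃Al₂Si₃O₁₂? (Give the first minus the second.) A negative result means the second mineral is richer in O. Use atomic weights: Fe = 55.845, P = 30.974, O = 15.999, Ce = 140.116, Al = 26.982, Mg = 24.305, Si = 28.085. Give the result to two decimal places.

-14.10 percentage points

M(CePO₄) = 235.086 g/mol, so wt% O = 63.996/235.086 × 100 = 27.22%.
M((Mg₀.₃₅Fe₀.₆₅)₃Al₂Si₃O₁₂) = 464.625 g/mol, so wt% O = 191.988/464.625 × 100 = 41.32%.
27.22 − 41.32 = -14.10 pp.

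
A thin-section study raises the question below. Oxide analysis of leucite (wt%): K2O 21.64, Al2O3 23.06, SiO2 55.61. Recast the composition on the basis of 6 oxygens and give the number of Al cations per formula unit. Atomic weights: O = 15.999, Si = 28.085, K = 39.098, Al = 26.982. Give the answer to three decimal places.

0.984 Al apfu

K2O: 21.64/94.195 = 0.22974 mol → 0.45948 mol K, 0.22974 mol O.
Al2O3: 23.06/101.961 = 0.22616 mol → 0.45232 mol Al, 0.67848 mol O.
SiO2: 55.61/60.083 = 0.92555 mol → 0.92555 mol Si, 1.85110 mol O.
Total oxygen = 2.75932 mol. Normalization factor = 6/2.75932 = 2.17445.
Al per 6 O = 0.45232 × 2.17445 = 0.984.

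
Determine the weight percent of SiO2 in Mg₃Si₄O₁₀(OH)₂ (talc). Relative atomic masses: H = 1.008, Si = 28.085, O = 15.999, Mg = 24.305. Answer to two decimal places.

Formula mass = 379.259 g/mol.
4 Si → 4.0000 mol SiO2 per formula unit; M(SiO2) = 60.083, so SiO2 mass = 240.332 g.
240.332/379.259 × 100 = 63.37 wt%.

63.37 wt%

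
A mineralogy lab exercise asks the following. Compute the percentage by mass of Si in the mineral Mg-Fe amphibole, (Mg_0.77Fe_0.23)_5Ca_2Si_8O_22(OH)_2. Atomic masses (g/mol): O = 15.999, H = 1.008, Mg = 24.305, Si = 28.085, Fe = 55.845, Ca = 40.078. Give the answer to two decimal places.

Formula mass = 3.85*24.305 + 1.15*55.845 + 2*40.078 + 8*28.085 + 24*15.999 + 2*1.008 = 848.624 g/mol, of which 224.680 g is Si.
So Si makes up 224.680/848.624 = 0.2648 of the mass, i.e. 26.48%.

26.48 mass %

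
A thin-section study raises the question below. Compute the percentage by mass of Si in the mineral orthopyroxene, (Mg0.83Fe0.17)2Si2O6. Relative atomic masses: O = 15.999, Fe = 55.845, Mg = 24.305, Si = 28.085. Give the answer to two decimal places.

26.56 weight percent

M((Mg0.83Fe0.17)2Si2O6) = 211.498 g/mol.
Si contributes 2 × 28.085 = 56.170 g per mole.
56.170/211.498 = 0.2656 → 26.56%.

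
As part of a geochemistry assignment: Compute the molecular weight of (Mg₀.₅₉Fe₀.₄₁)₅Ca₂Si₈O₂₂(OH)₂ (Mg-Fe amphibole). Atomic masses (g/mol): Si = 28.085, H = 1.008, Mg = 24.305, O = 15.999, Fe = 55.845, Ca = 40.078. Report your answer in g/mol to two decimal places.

877.01 g/mol

M = 2.95·24.305 + 2.05·55.845 + 2·40.078 + 8·28.085 + 24·15.999 + 2·1.008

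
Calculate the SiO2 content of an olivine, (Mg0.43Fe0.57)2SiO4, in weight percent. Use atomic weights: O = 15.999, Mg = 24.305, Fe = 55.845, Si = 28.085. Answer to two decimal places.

Formula mass = 176.647 g/mol.
1 Si → 1.0000 mol SiO2 per formula unit; M(SiO2) = 60.083, so SiO2 mass = 60.083 g.
60.083/176.647 × 100 = 34.01 wt%.

34.01 wt%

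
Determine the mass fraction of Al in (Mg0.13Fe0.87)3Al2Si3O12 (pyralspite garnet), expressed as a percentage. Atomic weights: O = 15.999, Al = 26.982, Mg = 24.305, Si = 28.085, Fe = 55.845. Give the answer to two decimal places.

Molar mass of (Mg0.13Fe0.87)3Al2Si3O12: 0.39×24.305 + 2.61×55.845 + 2×26.982 + 3×28.085 + 12×15.999 = 485.441 g/mol.
Mass of Al per formula unit: 2 × 26.982 = 53.964 g.
Weight fraction Al = 53.964 / 485.441 = 0.1112.

11.12 weight percent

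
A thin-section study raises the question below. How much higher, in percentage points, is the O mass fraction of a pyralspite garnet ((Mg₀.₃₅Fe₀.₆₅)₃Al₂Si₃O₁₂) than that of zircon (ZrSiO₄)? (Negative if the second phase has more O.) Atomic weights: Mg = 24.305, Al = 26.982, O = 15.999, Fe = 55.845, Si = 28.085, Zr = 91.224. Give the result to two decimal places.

M((Mg₀.₃₅Fe₀.₆₅)₃Al₂Si₃O₁₂) = 464.625 g/mol, so wt% O = 191.988/464.625 × 100 = 41.32%.
M(ZrSiO₄) = 183.305 g/mol, so wt% O = 63.996/183.305 × 100 = 34.91%.
41.32 − 34.91 = 6.41 pp.

6.41 percentage points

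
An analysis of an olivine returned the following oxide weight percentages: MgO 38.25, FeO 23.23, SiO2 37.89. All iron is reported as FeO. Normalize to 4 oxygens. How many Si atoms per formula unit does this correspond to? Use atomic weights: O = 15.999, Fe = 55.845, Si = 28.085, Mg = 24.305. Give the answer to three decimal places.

MgO (M=40.304): mol = 0.94904; Mg = 0.94904, O = 0.94904.
FeO (M=71.844): mol = 0.32334; Fe = 0.32334, O = 0.32334.
SiO2 (M=60.083): mol = 0.63063; Si = 0.63063, O = 1.26126.
ΣO = 2.53364; factor = 4/ΣO = 1.57876.
Si apfu = 0.63063 × 1.57876 = 0.996.

0.996 Si apfu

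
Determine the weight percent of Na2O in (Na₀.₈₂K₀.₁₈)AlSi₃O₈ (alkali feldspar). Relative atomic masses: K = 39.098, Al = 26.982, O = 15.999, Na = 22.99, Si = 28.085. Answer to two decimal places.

9.58 wt%

M((Na₀.₈₂K₀.₁₈)AlSi₃O₈) = 265.118 g/mol; M(Na2O) = 61.979 g/mol.
Moles Na2O per formula unit = 0.82 Na ÷ 2 = 0.4100.
Na2O fraction = (0.4100 × 61.979) / 265.118 = 25.411/265.118 = 0.0958.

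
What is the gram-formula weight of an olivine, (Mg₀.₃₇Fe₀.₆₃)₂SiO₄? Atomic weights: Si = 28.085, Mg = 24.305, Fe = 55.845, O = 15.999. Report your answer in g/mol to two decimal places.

180.43 g/mol

Mg: 0.74 × 24.305 = 17.9857
Fe: 1.26 × 55.845 = 70.3647
Si: 1 × 28.085 = 28.0850
O: 4 × 15.999 = 63.9960
Summing the contributions gives the formula mass.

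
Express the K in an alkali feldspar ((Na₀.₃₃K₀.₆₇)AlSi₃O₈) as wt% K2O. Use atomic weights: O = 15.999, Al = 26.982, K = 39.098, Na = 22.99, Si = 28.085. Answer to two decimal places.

M((Na₀.₃₃K₀.₆₇)AlSi₃O₈) = 273.011 g/mol; M(K2O) = 94.195 g/mol.
Moles K2O per formula unit = 0.67 K ÷ 2 = 0.3350.
K2O fraction = (0.3350 × 94.195) / 273.011 = 31.555/273.011 = 0.1156.

11.56 wt%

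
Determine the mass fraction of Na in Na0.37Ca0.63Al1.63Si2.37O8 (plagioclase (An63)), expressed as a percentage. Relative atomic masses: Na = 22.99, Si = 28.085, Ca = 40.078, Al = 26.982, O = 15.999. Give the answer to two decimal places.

Molar mass of Na0.37Ca0.63Al1.63Si2.37O8: 0.37·22.99 + 0.63·40.078 + 1.63·26.982 + 2.37·28.085 + 8·15.999 = 272.290 g/mol.
Mass of Na per formula unit: 0.37 × 22.99 = 8.506 g.
Weight fraction Na = 8.506 / 272.290 = 0.0312.

3.12 weight percent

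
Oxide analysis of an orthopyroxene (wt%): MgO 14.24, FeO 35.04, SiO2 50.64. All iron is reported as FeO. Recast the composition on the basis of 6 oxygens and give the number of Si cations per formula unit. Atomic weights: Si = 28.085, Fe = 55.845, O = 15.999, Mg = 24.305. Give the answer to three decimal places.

2.001 Si apfu

MgO: 14.24/40.304 = 0.35331 mol → 0.35331 mol Mg, 0.35331 mol O.
FeO: 35.04/71.844 = 0.48772 mol → 0.48772 mol Fe, 0.48772 mol O.
SiO2: 50.64/60.083 = 0.84283 mol → 0.84283 mol Si, 1.68566 mol O.
Total oxygen = 2.52669 mol. Normalization factor = 6/2.52669 = 2.37465.
Si per 6 O = 0.84283 × 2.37465 = 2.001.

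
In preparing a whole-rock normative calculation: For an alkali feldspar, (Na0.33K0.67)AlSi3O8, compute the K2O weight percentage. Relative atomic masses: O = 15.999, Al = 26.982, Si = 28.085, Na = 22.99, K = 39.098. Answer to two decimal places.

11.56 wt%

Formula mass = 273.011 g/mol.
0.67 K → 0.3350 mol K2O per formula unit; M(K2O) = 94.195, so K2O mass = 31.555 g.
31.555/273.011 × 100 = 11.56 wt%.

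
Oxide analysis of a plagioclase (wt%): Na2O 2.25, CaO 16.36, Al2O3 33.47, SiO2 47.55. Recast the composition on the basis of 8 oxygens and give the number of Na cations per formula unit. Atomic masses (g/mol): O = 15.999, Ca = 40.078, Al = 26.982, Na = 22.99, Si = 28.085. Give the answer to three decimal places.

2.25 wt% Na2O ÷ 61.979 g/mol = 0.03630 mol, giving 0.07260 Na and 0.03630 O.
16.36 wt% CaO ÷ 56.077 g/mol = 0.29174 mol, giving 0.29174 Ca and 0.29174 O.
33.47 wt% Al2O3 ÷ 101.961 g/mol = 0.32826 mol, giving 0.65652 Al and 0.98478 O.
47.55 wt% SiO2 ÷ 60.083 g/mol = 0.79141 mol, giving 0.79141 Si and 1.58282 O.
Oxygen sums to 2.89564; scaling by 8/2.89564 = 2.76277 puts the formula on 8 O.
Na: 0.07260 × 2.76277 = 0.201 atoms per formula unit.

0.201 Na apfu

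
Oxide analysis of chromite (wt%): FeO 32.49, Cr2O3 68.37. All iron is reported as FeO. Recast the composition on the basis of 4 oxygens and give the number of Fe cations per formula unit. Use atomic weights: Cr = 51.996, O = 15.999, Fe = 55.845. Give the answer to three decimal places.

1.004 Fe apfu

FeO (M=71.844): mol = 0.45223; Fe = 0.45223, O = 0.45223.
Cr2O3 (M=151.989): mol = 0.44984; Cr = 0.89968, O = 1.34952.
ΣO = 1.80175; factor = 4/ΣO = 2.22006.
Fe apfu = 0.45223 × 2.22006 = 1.004.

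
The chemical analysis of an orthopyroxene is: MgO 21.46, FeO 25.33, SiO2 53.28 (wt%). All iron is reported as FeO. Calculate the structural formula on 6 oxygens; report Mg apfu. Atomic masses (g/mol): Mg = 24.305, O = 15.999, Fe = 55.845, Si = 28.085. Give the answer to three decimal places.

1.202 Mg apfu

MgO: 21.46/40.304 = 0.53245 mol → 0.53245 mol Mg, 0.53245 mol O.
FeO: 25.33/71.844 = 0.35257 mol → 0.35257 mol Fe, 0.35257 mol O.
SiO2: 53.28/60.083 = 0.88677 mol → 0.88677 mol Si, 1.77354 mol O.
Total oxygen = 2.65856 mol. Normalization factor = 6/2.65856 = 2.25686.
Mg per 6 O = 0.53245 × 2.25686 = 1.202.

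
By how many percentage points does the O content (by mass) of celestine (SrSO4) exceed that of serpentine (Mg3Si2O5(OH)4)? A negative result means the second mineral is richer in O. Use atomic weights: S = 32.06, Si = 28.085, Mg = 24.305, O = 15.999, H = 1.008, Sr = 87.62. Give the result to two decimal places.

-17.12 percentage points

M(SrSO4) = 183.676 g/mol, so wt% O = 63.996/183.676 × 100 = 34.84%.
M(Mg3Si2O5(OH)4) = 277.108 g/mol, so wt% O = 143.991/277.108 × 100 = 51.96%.
34.84 − 51.96 = -17.12 pp.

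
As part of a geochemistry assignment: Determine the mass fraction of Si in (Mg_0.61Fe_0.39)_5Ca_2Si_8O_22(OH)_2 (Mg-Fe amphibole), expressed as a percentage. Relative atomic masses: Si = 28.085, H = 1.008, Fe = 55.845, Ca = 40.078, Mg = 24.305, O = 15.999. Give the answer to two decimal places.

Molar mass of (Mg_0.61Fe_0.39)_5Ca_2Si_8O_22(OH)_2: 3.05×24.305 + 1.95×55.845 + 2×40.078 + 8×28.085 + 24×15.999 + 2×1.008 = 873.856 g/mol.
Mass of Si per formula unit: 8 × 28.085 = 224.680 g.
Weight fraction Si = 224.680 / 873.856 = 0.2571.

25.71 mass %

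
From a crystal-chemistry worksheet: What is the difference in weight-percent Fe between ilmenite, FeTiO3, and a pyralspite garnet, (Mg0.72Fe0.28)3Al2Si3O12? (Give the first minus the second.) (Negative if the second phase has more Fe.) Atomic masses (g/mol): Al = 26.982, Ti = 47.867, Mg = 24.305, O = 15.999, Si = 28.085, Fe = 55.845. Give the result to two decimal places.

25.89 percentage points

First mineral: 55.845 g Fe in 151.709 g formula = 36.81 wt% Fe.
Second mineral: 46.910 g Fe in 429.616 g formula = 10.92 wt% Fe.
36.81% − 10.92% gives a difference of 25.89 percentage points.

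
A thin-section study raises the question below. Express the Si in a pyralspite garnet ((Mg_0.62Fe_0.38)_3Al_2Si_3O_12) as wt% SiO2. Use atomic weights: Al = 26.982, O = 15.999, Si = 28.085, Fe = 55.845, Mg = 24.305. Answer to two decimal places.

41.05 wt%

Formula mass = 439.078 g/mol.
3 Si → 3.0000 mol SiO2 per formula unit; M(SiO2) = 60.083, so SiO2 mass = 180.249 g.
180.249/439.078 × 100 = 41.05 wt%.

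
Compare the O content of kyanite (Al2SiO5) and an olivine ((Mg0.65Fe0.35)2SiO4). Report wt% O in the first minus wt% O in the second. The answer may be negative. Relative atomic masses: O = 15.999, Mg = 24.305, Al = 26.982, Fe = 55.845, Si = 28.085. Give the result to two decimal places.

10.05 percentage points

M(Al2SiO5) = 162.044 g/mol, so wt% O = 79.995/162.044 × 100 = 49.37%.
M((Mg0.65Fe0.35)2SiO4) = 162.769 g/mol, so wt% O = 63.996/162.769 × 100 = 39.32%.
49.37 − 39.32 = 10.05 pp.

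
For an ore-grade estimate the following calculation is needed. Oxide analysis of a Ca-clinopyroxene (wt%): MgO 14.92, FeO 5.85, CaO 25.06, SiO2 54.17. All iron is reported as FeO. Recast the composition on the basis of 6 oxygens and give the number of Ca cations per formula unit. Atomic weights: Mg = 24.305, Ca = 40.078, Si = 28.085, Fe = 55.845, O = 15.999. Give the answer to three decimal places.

14.92 wt% MgO ÷ 40.304 g/mol = 0.37019 mol, giving 0.37019 Mg and 0.37019 O.
5.85 wt% FeO ÷ 71.844 g/mol = 0.08143 mol, giving 0.08143 Fe and 0.08143 O.
25.06 wt% CaO ÷ 56.077 g/mol = 0.44689 mol, giving 0.44689 Ca and 0.44689 O.
54.17 wt% SiO2 ÷ 60.083 g/mol = 0.90159 mol, giving 0.90159 Si and 1.80318 O.
Oxygen sums to 2.70169; scaling by 6/2.70169 = 2.22083 puts the formula on 6 O.
Ca: 0.44689 × 2.22083 = 0.992 atoms per formula unit.

0.992 Ca apfu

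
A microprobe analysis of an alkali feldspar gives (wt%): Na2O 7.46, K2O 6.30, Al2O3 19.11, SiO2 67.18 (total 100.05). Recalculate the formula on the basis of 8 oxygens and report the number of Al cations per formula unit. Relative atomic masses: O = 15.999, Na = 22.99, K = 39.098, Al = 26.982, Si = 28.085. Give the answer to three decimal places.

Na2O (M=61.979): mol = 0.12036; Na = 0.24072, O = 0.12036.
K2O (M=94.195): mol = 0.06688; K = 0.13376, O = 0.06688.
Al2O3 (M=101.961): mol = 0.18742; Al = 0.37484, O = 0.56226.
SiO2 (M=60.083): mol = 1.11812; Si = 1.11812, O = 2.23624.
ΣO = 2.98574; factor = 8/ΣO = 2.67940.
Al apfu = 0.37484 × 2.67940 = 1.004.

1.004 Al apfu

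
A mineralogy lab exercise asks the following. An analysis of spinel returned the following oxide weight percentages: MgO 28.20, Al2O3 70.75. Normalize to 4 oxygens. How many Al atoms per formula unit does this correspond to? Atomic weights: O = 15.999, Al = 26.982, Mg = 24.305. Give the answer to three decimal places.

1.996 Al apfu

MgO (M=40.304): mol = 0.69968; Mg = 0.69968, O = 0.69968.
Al2O3 (M=101.961): mol = 0.69389; Al = 1.38778, O = 2.08167.
ΣO = 2.78135; factor = 4/ΣO = 1.43815.
Al apfu = 1.38778 × 1.43815 = 1.996.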